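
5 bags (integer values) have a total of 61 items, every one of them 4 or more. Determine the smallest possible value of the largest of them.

The average is 61/5 > 12, so not all 5 can be 12 or less; the largest is ≥ 13.
Equality holds with 1 value of 13 and 4 values of 12.

13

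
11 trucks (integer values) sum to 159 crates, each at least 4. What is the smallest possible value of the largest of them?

15

Some value must be at least ⌈159/11⌉ = 15, since 11 × 14 = 154 < 159.
Achievable: 5 of them at 15 and 6 at 14 total 159.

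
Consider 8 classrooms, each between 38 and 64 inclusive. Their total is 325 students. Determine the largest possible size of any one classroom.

59

Maximizing one value means minimizing the remaining 7.
The other 7 contribute at least 7 × 38 = 266, leaving at most 325 − 266 = 59.
Since 59 ≤ 64, this is achievable: one at 59 and 7 at 38.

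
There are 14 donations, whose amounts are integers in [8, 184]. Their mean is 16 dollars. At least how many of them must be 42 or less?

The total is 14 × 16 = 224.
If only k of them are at most 42, the other 14 − k are at least 43, so the total is at least (14 − k)·43 + k·8.
This is ≤ 224, so (14 − k)·43 + 8k ≤ 224, which gives k ≥ 11.
Exactly 11 works: 11 values at 8 and 3 at 43 total 217; raise one of the low values by 7 (still ≤ 42) to hit 224.

11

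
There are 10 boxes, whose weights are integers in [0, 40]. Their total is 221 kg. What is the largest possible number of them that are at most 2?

4

Suppose k of them are at most 2. Those contribute at most 2 each and the rest at most 40 each.
So the total is at most 2k + 40(10 − k) = 400 − 38k. This must still be ≥ 221, so k ≤ 4.
k = 4 is achieved by 4 values at 2 and 6 at 40, total 248; lower one of the 40's by 27 (still > 2) to reach 221.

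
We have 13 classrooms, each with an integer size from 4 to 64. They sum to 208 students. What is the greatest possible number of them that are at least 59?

2

With k values at 59 or above and the rest at least 4, the sum is at least 52 + 55k.
Since the sum is 208, we need 55k ≤ 156, i.e. k ≤ 2.
k = 2 is achieved by 2 values at 59 and 11 at 4, total 162; add 46 to one value (staying below 59) to reach 208.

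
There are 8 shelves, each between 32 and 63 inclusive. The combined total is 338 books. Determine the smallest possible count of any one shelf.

Minimizing one value means maximizing the remaining 7.
The other 7 can take up 7 × 63 = 441 ≥ 338 − 32, so one shelf can sit at its floor of 32.
Achievable: one at 32 and the other 7 totalling 306, which fits since 7 × 32 ≤ 306 ≤ 7 × 63.

32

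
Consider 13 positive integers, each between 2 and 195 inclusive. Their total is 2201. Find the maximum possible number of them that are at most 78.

Each value at 78 or below falls at least 195 − 78 = 117 short of the ceiling 195.
The ceiling total is 13 × 195 = 2535, and we need 2201, so at most ⌊(2535 − 2201)/117⌋ = 2 can be that low.
k = 2 is achieved by 2 values at 78 and 11 at 195, total 2301; lower one of the 195's by 100 (still > 78) to reach 2201.

2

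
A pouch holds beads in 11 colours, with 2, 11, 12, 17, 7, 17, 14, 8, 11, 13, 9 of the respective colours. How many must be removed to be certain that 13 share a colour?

In the worst case you take as many as possible of each colour without reaching 13: 2 + 11 + 12 + 12 + 7 + 12 + 12 + 8 + 11 + 12 + 9 = 108.
The next one must give 13 of some colour, so 108 + 1 = 109.

109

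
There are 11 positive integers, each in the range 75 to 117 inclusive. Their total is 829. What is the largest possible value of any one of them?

79

To make one integer as large as possible, make the other 10 as small as possible.
The other 10 contribute at least 10 × 75 = 750, leaving at most 829 − 750 = 79.
Since 79 ≤ 117, this is achievable: one at 79 and 10 at 75.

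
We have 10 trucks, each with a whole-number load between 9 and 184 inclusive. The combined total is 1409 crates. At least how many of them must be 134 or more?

Suppose at most 10 − j of them reach 134; then j values are ≤ 133 and the rest ≤ 184.
The total is then ≤ 133·j + 184·(10 − j) = 1840 − 51j. For this to be ≥ 1409 we need j ≤ 8, so at least 10 − 8 = 2 must reach 134.
Exactly 2 works: 2 values at 184 and 8 at 133 total 1432; lower one of the high values by 23 (still ≥ 134) to hit 1409.

2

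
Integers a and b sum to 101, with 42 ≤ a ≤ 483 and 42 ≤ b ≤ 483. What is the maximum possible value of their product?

2550

With a + b fixed, ab peaks when the two are closest together.
Taking a = 50 and b = 51 (both in [42, 483]) gives ab = 2550.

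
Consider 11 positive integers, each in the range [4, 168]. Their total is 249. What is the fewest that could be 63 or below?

If only k of them are at most 63, the other 11 − k are at least 64, so the total is at least (11 − k)·64 + k·4.
This is ≤ 249, so (11 − k)·64 + 4k ≤ 249, which gives k ≥ 8.
Exactly 8 works: 8 values at 4 and 3 at 64 total 224; raise one of the low values by 25 (still ≤ 63) to hit 249.

8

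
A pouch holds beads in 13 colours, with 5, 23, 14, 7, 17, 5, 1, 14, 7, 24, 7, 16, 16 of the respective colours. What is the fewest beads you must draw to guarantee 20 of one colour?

In the worst case you take as many as possible of each colour without reaching 20: 5 + 19 + 14 + 7 + 17 + 5 + 1 + 14 + 7 + 19 + 7 + 16 + 16 = 147.
The next one must give 20 of some colour, so 147 + 1 = 148.

148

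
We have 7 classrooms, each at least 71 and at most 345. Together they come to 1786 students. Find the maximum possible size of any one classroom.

345

To make one classroom as large as possible, make the other 6 as small as possible.
The other 6 contribute at least 6 × 71 = 426, leaving at most 1786 − 426 = 1360.
But each classroom is capped at 345, so the maximum is 345.
Achievable: one at 345 and the other 6 totalling 1441, which fits since 6 × 71 ≤ 1441 ≤ 6 × 345.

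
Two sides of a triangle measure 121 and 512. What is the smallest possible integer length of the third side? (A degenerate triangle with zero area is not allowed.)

The third side must exceed |121 − 512| = 391.
The smallest integer above 391 is 392.

392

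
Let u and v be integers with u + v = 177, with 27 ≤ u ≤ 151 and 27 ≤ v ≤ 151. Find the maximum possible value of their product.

7832

With u + v fixed, uv peaks when the two are closest together.
Taking u = 88 and v = 89 (both in [27, 151]) gives uv = 7832.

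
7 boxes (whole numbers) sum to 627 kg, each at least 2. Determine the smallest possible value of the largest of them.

90

The average is 627/7 > 89, so not all 7 can be 89 or less; the largest is ≥ 90.
Achievable: 4 of them at 90 and 3 at 89 total 627.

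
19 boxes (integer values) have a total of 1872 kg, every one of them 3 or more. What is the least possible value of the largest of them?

99

Some value must be at least ⌈1872/19⌉ = 99, since 19 × 98 = 1862 < 1872.
Taking 9 copies of 98 and 10 copies of 99 gives exactly 1872, so 99 is attained.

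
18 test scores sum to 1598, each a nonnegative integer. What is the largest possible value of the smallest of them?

88

If every one of the 18 were at least 89, the total would be at least 18 × 89 = 1602 > 1598.
Taking 4 copies of 88 and 14 copies of 89 gives exactly 1598, so 88 is attained.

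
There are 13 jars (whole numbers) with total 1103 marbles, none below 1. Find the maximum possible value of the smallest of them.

If every one of the 13 were at least 85, the total would be at least 13 × 85 = 1105 > 1103.
Equality holds with 2 values of 84 and 11 values of 85.

84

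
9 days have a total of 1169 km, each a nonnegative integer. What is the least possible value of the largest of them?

130

Some value must be at least ⌈1169/9⌉ = 130, since 9 × 129 = 1161 < 1169.
Achievable: 8 of them at 130 and 1 at 129 total 1169.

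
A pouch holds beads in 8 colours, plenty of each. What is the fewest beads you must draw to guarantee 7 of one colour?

In the worst case you draw 6 of each of the 8 colours: 8 × 6 = 48.
One more forces 7 of some colour, so 48 + 1 = 49.

49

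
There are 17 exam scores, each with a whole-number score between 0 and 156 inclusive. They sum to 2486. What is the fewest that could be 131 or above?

If only k of them are at least 131, the other 17 − k are at most 130, so the total is at most k·156 + (17 − k)·130.
This must reach 2486, so k·156 + (17 − k)·130 ≥ 2486, giving k ≥ 11.
Exactly 11 works: 11 values at 156 and 6 at 130 total 2496; lower one of the high values by 10 (still ≥ 131) to hit 2486.

11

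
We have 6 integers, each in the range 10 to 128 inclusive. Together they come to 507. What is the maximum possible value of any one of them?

To make one integer as large as possible, make the other 5 as small as possible.
The other 5 contribute at least 5 × 10 = 50, leaving at most 507 − 50 = 457.
But each integer is capped at 128, so the maximum is 128.
Achievable: one at 128 and the other 5 totalling 379, which fits since 5 × 10 ≤ 379 ≤ 5 × 128.

128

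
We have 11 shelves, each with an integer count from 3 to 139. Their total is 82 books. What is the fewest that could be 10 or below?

5

Each value above 10 is at least 11, contributing at least 11 − 3 = 8 above the floor 3.
The sum exceeds the floor total 33 by 49, so at most ⌊49/8⌋ = 6 exceed 10, and at least 5 are ≤ 10.
Exactly 5 works: 5 values at 3 and 6 at 11 total 81; raise one of the low values by 1 (still ≤ 10) to hit 82.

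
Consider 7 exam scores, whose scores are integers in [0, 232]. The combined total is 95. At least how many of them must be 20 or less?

Each value above 20 is at least 21, contributing at least 21 − 0 = 21 above the floor 0.
The sum exceeds the floor total 0 by 95, so at most ⌊95/21⌋ = 4 exceed 20, and at least 3 are ≤ 20.
Exactly 3 works: 3 values at 0 and 4 at 21 total 84; raise one of the low values by 11 (still ≤ 20) to hit 95.

3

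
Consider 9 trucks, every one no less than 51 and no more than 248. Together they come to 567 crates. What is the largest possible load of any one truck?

Maximizing one value means minimizing the remaining 8.
The other 8 contribute at least 8 × 51 = 408, leaving at most 567 − 408 = 159.
Since 159 ≤ 248, this is achievable: one at 159 and 8 at 51.

159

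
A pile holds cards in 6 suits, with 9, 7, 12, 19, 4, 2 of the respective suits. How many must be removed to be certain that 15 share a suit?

In the worst case you take as many as possible of each suit without reaching 15: 9 + 7 + 12 + 14 + 4 + 2 = 48.
The next one must give 15 of some suit, so 48 + 1 = 49.

49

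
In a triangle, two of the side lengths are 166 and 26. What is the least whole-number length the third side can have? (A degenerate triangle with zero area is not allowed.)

The third side must exceed |166 − 26| = 140.
The smallest integer above 140 is 141.

141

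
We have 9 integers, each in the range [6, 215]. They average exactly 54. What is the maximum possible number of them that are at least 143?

3

The total is 9 × 54 = 486.
If k of the values are ≥ 143, the total is ≥ 143k + 6(9 − k).
Setting 143k + 6(9 − k) ≤ 486 gives 137k ≤ 432, so k ≤ 3.
k = 3 is achieved by 3 values at 143 and 6 at 6, total 465; add 21 to one value (staying below 143) to reach 486.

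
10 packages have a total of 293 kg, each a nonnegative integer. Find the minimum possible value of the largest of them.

30

Some value must be at least ⌈293/10⌉ = 30, since 10 × 29 = 290 < 293.
Equality holds with 3 values of 30 and 7 values of 29.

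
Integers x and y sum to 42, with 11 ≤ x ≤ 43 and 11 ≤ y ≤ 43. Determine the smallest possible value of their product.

Since x + y is fixed, pushing one of them to its bound minimizes the product.
At the endpoint x = 11, y = 42 − 11 = 31, so xy = 11 × 31 = 341.

341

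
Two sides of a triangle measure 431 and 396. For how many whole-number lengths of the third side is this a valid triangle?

791

The triangle inequality gives |431 − 396| < c < 431 + 396, i.e. 35 < c < 827.
So c can be any integer from 36 to 826: 791 values.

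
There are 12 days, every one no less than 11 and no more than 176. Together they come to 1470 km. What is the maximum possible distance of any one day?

176

Maximizing one value means minimizing the remaining 11.
The other 11 contribute at least 11 × 11 = 121, leaving at most 1470 − 121 = 1349.
But each day is capped at 176, so the maximum is 176.
Achievable: one at 176 and the other 11 totalling 1294, which fits since 11 × 11 ≤ 1294 ≤ 11 × 176.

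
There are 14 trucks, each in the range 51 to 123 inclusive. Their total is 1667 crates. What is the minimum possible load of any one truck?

68

Minimizing one value means maximizing the remaining 13.
The other 13 contribute at most 13 × 123 = 1599, leaving at least 1667 − 1599 = 68.
Since 68 ≥ 51, this is achievable: one at 68 and 13 at 123.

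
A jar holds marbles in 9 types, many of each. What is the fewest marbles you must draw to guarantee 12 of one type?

100

In the worst case you draw 11 of each of the 9 types: 9 × 11 = 99.
One more forces 12 of some type, so 99 + 1 = 100.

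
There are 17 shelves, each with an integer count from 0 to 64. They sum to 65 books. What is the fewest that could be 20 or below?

14

Let j be the number exceeding 20. Then the total is ≥ 21·j + 0·(17 − j) = 0 + 21j.
So 21j ≤ 65 and j ≤ 3; hence at least 17 − 3 = 14 are ≤ 20.
Exactly 14 works: 14 values at 0 and 3 at 21 total 63; raise one of the low values by 2 (still ≤ 20) to hit 65.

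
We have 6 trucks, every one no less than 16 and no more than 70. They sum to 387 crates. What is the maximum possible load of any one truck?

70

To make one truck as large as possible, make the other 5 as small as possible.
The other 5 contribute at least 5 × 16 = 80, leaving at most 387 − 80 = 307.
But each truck is capped at 70, so the maximum is 70.
Achievable: one at 70 and the other 5 totalling 317, which fits since 5 × 16 ≤ 317 ≤ 5 × 70.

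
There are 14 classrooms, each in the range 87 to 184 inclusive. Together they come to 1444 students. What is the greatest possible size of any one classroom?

184

Maximizing one value means minimizing the remaining 13.
The other 13 contribute at least 13 × 87 = 1131, leaving at most 1444 − 1131 = 313.
But each classroom is capped at 184, so the maximum is 184.
Achievable: one at 184 and the other 13 totalling 1260, which fits since 13 × 87 ≤ 1260 ≤ 13 × 184.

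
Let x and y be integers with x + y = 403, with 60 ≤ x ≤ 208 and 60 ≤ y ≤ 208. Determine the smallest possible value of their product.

For a fixed sum, xy is smallest when x and y are as far apart as possible.
The extreme feasible split is x = 195, y = 208, giving xy = 40560.

40560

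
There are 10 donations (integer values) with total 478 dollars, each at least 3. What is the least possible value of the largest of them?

The average is 478/10 > 47, so not all 10 can be 47 or less; the largest is ≥ 48.
Achievable: 8 of them at 48 and 2 at 47 total 478.

48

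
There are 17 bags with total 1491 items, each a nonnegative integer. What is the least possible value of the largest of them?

The average is 1491/17 > 87, so not all 17 can be 87 or less; the largest is ≥ 88.
Taking 5 copies of 87 and 12 copies of 88 gives exactly 1491, so 88 is attained.

88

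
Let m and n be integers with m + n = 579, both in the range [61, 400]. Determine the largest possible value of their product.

83810

With m + n fixed, mn peaks when the two are closest together.
Taking m = 289 and n = 290 (both in [61, 400]) gives mn = 83810.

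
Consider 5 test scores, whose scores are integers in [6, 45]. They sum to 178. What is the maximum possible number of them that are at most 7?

Each value at 7 or below falls at least 45 − 7 = 38 short of the ceiling 45.
The ceiling total is 5 × 45 = 225, and we need 178, so at most ⌊(225 − 178)/38⌋ = 1 can be that low.
k = 1 is achieved by 1 value at 7 and 4 at 45, total 187; lower one of the 45's by 9 (still > 7) to reach 178.

1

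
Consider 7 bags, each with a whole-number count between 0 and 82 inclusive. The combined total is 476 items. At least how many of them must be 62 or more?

3

Each value short of 62 is at most 61, costing at least 82 − 61 = 21 against the maximum total of 574.
We can afford to lose at most 574 − 476 = 98, so at most ⌊98/21⌋ = 4 fall short, and at least 3 are ≥ 62.
Exactly 3 works: 3 values at 82 and 4 at 61 total 490; lower one of the high values by 14 (still ≥ 62) to hit 476.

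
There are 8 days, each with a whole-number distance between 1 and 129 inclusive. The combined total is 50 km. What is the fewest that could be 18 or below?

Each value above 18 is at least 19, contributing at least 19 − 1 = 18 above the floor 1.
The sum exceeds the floor total 8 by 42, so at most ⌊42/18⌋ = 2 exceed 18, and at least 6 are ≤ 18.
Exactly 6 works: 6 values at 1 and 2 at 19 total 44; raise one of the low values by 6 (still ≤ 18) to hit 50.

6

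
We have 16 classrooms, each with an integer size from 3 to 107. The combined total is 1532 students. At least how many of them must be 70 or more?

If only k of them are at least 70, the other 16 − k are at most 69, so the total is at most k·107 + (16 − k)·69.
This must reach 1532, so k·107 + (16 − k)·69 ≥ 1532, giving k ≥ 12.
Exactly 12 works: 12 values at 107 and 4 at 69 total 1560; lower one of the high values by 28 (still ≥ 70) to hit 1532.

12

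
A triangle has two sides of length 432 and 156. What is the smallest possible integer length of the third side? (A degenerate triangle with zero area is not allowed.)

The third side must exceed |432 − 156| = 276.
The smallest integer above 276 is 277.

277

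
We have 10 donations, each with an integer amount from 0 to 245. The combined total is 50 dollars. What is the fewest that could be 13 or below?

7

If only k of them are at most 13, the other 10 − k are at least 14, so the total is at least (10 − k)·14 + k·0.
This is ≤ 50, so (10 − k)·14 + 0k ≤ 50, which gives k ≥ 7.
Exactly 7 works: 7 values at 0 and 3 at 14 total 42; raise one of the low values by 8 (still ≤ 13) to hit 50.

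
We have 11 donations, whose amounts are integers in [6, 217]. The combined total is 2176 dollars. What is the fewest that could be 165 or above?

Each value short of 165 is at most 164, costing at least 217 − 164 = 53 against the maximum total of 2387.
We can afford to lose at most 2387 − 2176 = 211, so at most ⌊211/53⌋ = 3 fall short, and at least 8 are ≥ 165.
Exactly 8 works: 8 values at 217 and 3 at 164 total 2228; lower one of the high values by 52 (still ≥ 165) to hit 2176.

8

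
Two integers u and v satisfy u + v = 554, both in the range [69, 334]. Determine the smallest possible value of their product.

For a fixed sum, uv is smallest when u and v are as far apart as possible.
At the endpoint u = 220, v = 554 − 220 = 334, so uv = 220 × 334 = 73480.

73480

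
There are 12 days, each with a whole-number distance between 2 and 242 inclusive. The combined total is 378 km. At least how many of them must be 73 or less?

Each value above 73 is at least 74, contributing at least 74 − 2 = 72 above the floor 2.
The sum exceeds the floor total 24 by 354, so at most ⌊354/72⌋ = 4 exceed 73, and at least 8 are ≤ 73.
Exactly 8 works: 8 values at 2 and 4 at 74 total 312; raise one of the low values by 66 (still ≤ 73) to hit 378.

8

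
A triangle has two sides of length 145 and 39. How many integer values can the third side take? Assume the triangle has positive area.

77

The triangle inequality gives |145 − 39| < c < 145 + 39, i.e. 106 < c < 184.
So c can be any integer from 107 to 183: 77 values.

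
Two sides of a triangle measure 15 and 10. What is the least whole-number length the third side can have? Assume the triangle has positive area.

The third side must exceed |15 − 10| = 5.
The smallest integer above 5 is 6.

6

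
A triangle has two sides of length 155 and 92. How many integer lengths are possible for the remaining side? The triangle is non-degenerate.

183

The triangle inequality gives |155 − 92| < c < 155 + 92, i.e. 63 < c < 247.
So c can be any integer from 64 to 246: 183 values.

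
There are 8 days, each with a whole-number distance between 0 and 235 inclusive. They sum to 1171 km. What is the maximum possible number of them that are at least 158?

7

With k values at 158 or above and the rest at least 0, the sum is at least 0 + 158k.
Since the sum is 1171, we need 158k ≤ 1171, i.e. k ≤ 7.
k = 7 is achieved by 7 values at 158 and 1 at 0, total 1106; add 65 to one value (staying below 158) to reach 1171.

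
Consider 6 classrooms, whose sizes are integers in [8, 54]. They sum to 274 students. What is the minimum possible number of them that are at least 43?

Each value short of 43 is at most 42, costing at least 54 − 42 = 12 against the maximum total of 324.
We can afford to lose at most 324 − 274 = 50, so at most ⌊50/12⌋ = 4 fall short, and at least 2 are ≥ 43.
Exactly 2 works: 2 values at 54 and 4 at 42 total 276; lower one of the high values by 2 (still ≥ 43) to hit 274.

2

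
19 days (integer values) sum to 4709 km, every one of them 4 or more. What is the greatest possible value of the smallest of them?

The 19 values sum to 4709, so their minimum is at most ⌊4709/19⌋ = 247.
Achievable: 3 of them at 247 and 16 at 248 total 4709.

247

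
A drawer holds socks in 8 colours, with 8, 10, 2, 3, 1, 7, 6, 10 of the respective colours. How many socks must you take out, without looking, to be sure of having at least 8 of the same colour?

41

In the worst case you take as many as possible of each colour without reaching 8: 7 + 7 + 2 + 3 + 1 + 7 + 6 + 7 = 40.
The next one must give 8 of some colour, so 40 + 1 = 41.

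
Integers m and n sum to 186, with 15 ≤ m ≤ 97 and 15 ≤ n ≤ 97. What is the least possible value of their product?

8633

mn = m(186 − m) is concave in m, so over [89, 97] it is minimized at an endpoint.
The extreme feasible split is m = 89, n = 97, giving mn = 8633.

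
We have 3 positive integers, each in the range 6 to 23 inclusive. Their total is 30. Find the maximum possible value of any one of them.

To make one integer as large as possible, make the other 2 as small as possible.
The other 2 contribute at least 2 × 6 = 12, leaving at most 30 − 12 = 18.
Since 18 ≤ 23, this is achievable: one at 18 and 2 at 6.

18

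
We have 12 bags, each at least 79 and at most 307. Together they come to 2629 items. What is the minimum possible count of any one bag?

To make one bag as small as possible, make the other 11 as large as possible.
The other 11 can take up 11 × 307 = 3377 ≥ 2629 − 79, so one bag can sit at its floor of 79.
Achievable: one at 79 and the other 11 totalling 2550, which fits since 11 × 79 ≤ 2550 ≤ 11 × 307.

79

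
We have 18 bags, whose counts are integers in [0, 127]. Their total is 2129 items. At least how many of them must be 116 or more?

Suppose at most 18 − j of them reach 116; then j values are ≤ 115 and the rest ≤ 127.
The total is then ≤ 115·j + 127·(18 − j) = 2286 − 12j. For this to be ≥ 2129 we need j ≤ 13, so at least 18 − 13 = 5 must reach 116.
Exactly 5 works: 5 values at 127 and 13 at 115 total 2130; lower one of the high values by 1 (still ≥ 116) to hit 2129.

5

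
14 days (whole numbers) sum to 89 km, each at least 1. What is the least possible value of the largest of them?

7

If every one of the 14 were at most 6, the total would be at most 14 × 6 = 84 < 89.
Achievable: 5 of them at 7 and 9 at 6 total 89.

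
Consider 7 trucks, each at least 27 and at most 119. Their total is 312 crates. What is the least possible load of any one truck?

27

To make one truck as small as possible, make the other 6 as large as possible.
The other 6 can take up 6 × 119 = 714 ≥ 312 − 27, so one truck can sit at its floor of 27.
Achievable: one at 27 and the other 6 totalling 285, which fits since 6 × 27 ≤ 285 ≤ 6 × 119.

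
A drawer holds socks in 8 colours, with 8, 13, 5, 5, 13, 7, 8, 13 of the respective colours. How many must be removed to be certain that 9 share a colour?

58

In the worst case you take as many as possible of each colour without reaching 9: 8 + 8 + 5 + 5 + 8 + 7 + 8 + 8 = 57.
The next one must give 9 of some colour, so 57 + 1 = 58.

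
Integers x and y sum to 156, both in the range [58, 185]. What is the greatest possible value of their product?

6084

For a fixed sum, the product xy is largest when x and y are as close as possible.
Taking x = 78 and y = 78 (both in [58, 185]) gives xy = 6084.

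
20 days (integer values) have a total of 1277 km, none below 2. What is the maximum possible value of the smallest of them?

63

The average is 1277/20 < 64, so some value is ≤ 63.
Equality holds with 3 values of 63 and 17 values of 64.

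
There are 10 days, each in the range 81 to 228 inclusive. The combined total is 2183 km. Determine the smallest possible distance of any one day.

To make one day as small as possible, make the other 9 as large as possible.
The other 9 contribute at most 9 × 228 = 2052, leaving at least 2183 − 2052 = 131.
Since 131 ≥ 81, this is achievable: one at 131 and 9 at 228.

131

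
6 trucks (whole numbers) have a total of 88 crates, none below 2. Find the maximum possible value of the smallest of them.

14

If every one of the 6 were at least 15, the total would be at least 6 × 15 = 90 > 88.
Equality holds with 2 values of 14 and 4 values of 15.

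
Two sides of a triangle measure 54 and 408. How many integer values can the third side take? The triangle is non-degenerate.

The triangle inequality gives |54 − 408| < c < 54 + 408, i.e. 354 < c < 462.
So c can be any integer from 355 to 461: 107 values.

107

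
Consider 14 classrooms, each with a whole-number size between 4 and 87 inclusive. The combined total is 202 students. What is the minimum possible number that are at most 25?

If only k of them are at most 25, the other 14 − k are at least 26, so the total is at least (14 − k)·26 + k·4.
This is ≤ 202, so (14 − k)·26 + 4k ≤ 202, which gives k ≥ 8.
Exactly 8 works: 8 values at 4 and 6 at 26 total 188; raise one of the low values by 14 (still ≤ 25) to hit 202.

8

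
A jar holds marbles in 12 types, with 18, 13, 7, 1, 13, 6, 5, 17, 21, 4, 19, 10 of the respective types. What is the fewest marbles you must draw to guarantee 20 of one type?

In the worst case you take as many as possible of each type without reaching 20: 18 + 13 + 7 + 1 + 13 + 6 + 5 + 17 + 19 + 4 + 19 + 10 = 132.
The next one must give 20 of some type, so 132 + 1 = 133.

133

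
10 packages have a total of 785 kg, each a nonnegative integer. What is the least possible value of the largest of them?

79

Some value must be at least ⌈785/10⌉ = 79, since 10 × 78 = 780 < 785.
Achievable: 5 of them at 79 and 5 at 78 total 785.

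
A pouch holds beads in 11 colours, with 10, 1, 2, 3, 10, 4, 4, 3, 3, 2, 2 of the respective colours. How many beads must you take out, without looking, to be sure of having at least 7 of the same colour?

37

In the worst case you take as many as possible of each colour without reaching 7: 6 + 1 + 2 + 3 + 6 + 4 + 4 + 3 + 3 + 2 + 2 = 36.
The next one must give 7 of some colour, so 36 + 1 = 37.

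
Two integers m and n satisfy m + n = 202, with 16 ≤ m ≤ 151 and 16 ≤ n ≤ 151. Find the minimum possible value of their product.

7701

mn = m(202 − m) is concave in m, so over [51, 151] it is minimized at an endpoint.
The extreme feasible split is m = 51, n = 151, giving mn = 7701.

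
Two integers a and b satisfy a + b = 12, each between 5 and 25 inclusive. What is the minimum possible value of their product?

35

For a fixed sum, ab is smallest when a and b are as far apart as possible.
At the endpoint a = 5, b = 12 − 5 = 7, so ab = 5 × 7 = 35.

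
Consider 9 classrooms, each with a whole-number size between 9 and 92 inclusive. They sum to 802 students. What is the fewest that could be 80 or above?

7

Suppose at most 9 − j of them reach 80; then j values are ≤ 79 and the rest ≤ 92.
The total is then ≤ 79·j + 92·(9 − j) = 828 − 13j. For this to be ≥ 802 we need j ≤ 2, so at least 9 − 2 = 7 must reach 80.
Exactly 7 works: 7 values at 92 and 2 at 79 total 802.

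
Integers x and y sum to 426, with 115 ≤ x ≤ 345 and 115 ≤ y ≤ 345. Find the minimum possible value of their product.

Since x + y is fixed, pushing one of them to its bound minimizes the product.
The extreme feasible split is x = 115, y = 311, giving xy = 35765.

35765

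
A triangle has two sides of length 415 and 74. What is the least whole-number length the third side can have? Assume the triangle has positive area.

The third side must exceed |415 − 74| = 341.
The smallest integer above 341 is 342.

342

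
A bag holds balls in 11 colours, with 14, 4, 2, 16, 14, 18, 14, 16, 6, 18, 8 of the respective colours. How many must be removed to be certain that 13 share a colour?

105

In the worst case you take as many as possible of each colour without reaching 13: 12 + 4 + 2 + 12 + 12 + 12 + 12 + 12 + 6 + 12 + 8 = 104.
The next one must give 13 of some colour, so 104 + 1 = 105.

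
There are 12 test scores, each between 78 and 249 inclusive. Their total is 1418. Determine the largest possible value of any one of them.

249

Maximizing one value means minimizing the remaining 11.
The other 11 contribute at least 11 × 78 = 858, leaving at most 1418 − 858 = 560.
But each score is capped at 249, so the maximum is 249.
Achievable: one at 249 and the other 11 totalling 1169, which fits since 11 × 78 ≤ 1169 ≤ 11 × 249.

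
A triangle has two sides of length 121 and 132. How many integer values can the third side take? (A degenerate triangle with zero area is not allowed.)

241

The triangle inequality gives |121 − 132| < c < 121 + 132, i.e. 11 < c < 253.
So c can be any integer from 12 to 252: 241 values.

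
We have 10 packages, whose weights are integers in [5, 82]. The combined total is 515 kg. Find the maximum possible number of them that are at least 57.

8

Suppose k of them are at least 57. Those contribute at least 57 each and the other 10 − k at least 5 each.
So the total is at least 57k + 5(10 − k) = 50 + 52k. This must be ≤ 515, giving k ≤ 8.
k = 8 is achieved by 8 values at 57 and 2 at 5, total 466; add 49 to one value (staying below 57) to reach 515.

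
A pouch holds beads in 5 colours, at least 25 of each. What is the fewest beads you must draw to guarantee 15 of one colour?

In the worst case you draw 14 of each of the 5 colours: 5 × 14 = 70.
One more forces 15 of some colour, so 70 + 1 = 71.

71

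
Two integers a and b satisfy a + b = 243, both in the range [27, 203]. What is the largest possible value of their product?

14762

ab = a(243 − a) is maximized when a is as near 243/2 as the bounds allow.
Taking a = 121 and b = 122 (both in [27, 203]) gives ab = 14762.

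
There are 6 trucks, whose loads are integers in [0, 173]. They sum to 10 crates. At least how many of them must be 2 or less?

3

If only k of them are at most 2, the other 6 − k are at least 3, so the total is at least (6 − k)·3 + k·0.
This is ≤ 10, so (6 − k)·3 + 0k ≤ 10, which gives k ≥ 3.
Exactly 3 works: 3 values at 0 and 3 at 3 total 9; raise one of the low values by 1 (still ≤ 2) to hit 10.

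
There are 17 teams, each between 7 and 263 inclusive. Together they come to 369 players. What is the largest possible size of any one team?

257

Maximizing one value means minimizing the remaining 16.
The other 16 contribute at least 16 × 7 = 112, leaving at most 369 − 112 = 257.
Since 257 ≤ 263, this is achievable: one at 257 and 16 at 7.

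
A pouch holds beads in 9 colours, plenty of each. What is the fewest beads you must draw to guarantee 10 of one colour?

82

In the worst case you draw 9 of each of the 9 colours: 9 × 9 = 81.
One more forces 10 of some colour, so 81 + 1 = 82.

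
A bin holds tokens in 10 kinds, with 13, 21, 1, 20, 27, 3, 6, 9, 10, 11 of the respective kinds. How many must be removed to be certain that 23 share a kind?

In the worst case you take as many as possible of each kind without reaching 23: 13 + 21 + 1 + 20 + 22 + 3 + 6 + 9 + 10 + 11 = 116.
The next one must give 23 of some kind, so 116 + 1 = 117.

117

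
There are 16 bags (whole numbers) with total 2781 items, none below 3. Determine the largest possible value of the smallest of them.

173

If every one of the 16 were at least 174, the total would be at least 16 × 174 = 2784 > 2781.
Achievable: 3 of them at 173 and 13 at 174 total 2781.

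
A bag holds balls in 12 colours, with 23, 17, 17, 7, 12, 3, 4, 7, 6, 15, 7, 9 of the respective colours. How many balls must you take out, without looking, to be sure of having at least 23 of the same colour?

In the worst case you take as many as possible of each colour without reaching 23: 22 + 17 + 17 + 7 + 12 + 3 + 4 + 7 + 6 + 15 + 7 + 9 = 126.
The next one must give 23 of some colour, so 126 + 1 = 127.

127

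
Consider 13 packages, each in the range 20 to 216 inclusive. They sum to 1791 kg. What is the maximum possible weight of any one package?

Maximizing one value means minimizing the remaining 12.
The other 12 contribute at least 12 × 20 = 240, leaving at most 1791 − 240 = 1551.
But each package is capped at 216, so the maximum is 216.
Achievable: one at 216 and the other 12 totalling 1575, which fits since 12 × 20 ≤ 1575 ≤ 12 × 216.

216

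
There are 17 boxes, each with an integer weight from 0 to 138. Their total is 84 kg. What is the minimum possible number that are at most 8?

8

Each value above 8 is at least 9, contributing at least 9 − 0 = 9 above the floor 0.
The sum exceeds the floor total 0 by 84, so at most ⌊84/9⌋ = 9 exceed 8, and at least 8 are ≤ 8.
Exactly 8 works: 8 values at 0 and 9 at 9 total 81; raise one of the low values by 3 (still ≤ 8) to hit 84.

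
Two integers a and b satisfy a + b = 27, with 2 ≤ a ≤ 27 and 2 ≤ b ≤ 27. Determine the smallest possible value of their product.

For a fixed sum, ab is smallest when a and b are as far apart as possible.
The extreme feasible split is a = 2, b = 25, giving ab = 50.

50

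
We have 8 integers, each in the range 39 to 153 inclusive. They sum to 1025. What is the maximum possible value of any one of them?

To make one integer as large as possible, make the other 7 as small as possible.
The other 7 contribute at least 7 × 39 = 273, leaving at most 1025 − 273 = 752.
But each integer is capped at 153, so the maximum is 153.
Achievable: one at 153 and the other 7 totalling 872, which fits since 7 × 39 ≤ 872 ≤ 7 × 153.

153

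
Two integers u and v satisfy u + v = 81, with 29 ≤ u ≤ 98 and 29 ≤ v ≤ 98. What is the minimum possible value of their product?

1508

For a fixed sum, uv is smallest when u and v are as far apart as possible.
At the endpoint u = 29, v = 81 − 29 = 52, so uv = 29 × 52 = 1508.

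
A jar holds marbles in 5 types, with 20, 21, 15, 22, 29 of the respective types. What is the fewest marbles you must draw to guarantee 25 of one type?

In the worst case you take as many as possible of each type without reaching 25: 20 + 21 + 15 + 22 + 24 = 102.
The next one must give 25 of some type, so 102 + 1 = 103.

103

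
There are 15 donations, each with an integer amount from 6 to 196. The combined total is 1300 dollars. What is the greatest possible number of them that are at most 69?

12

Suppose k of them are at most 69. Those contribute at most 69 each and the rest at most 196 each.
So the total is at most 69k + 196(15 − k) = 2940 − 127k. This must still be ≥ 1300, so k ≤ 12.
k = 12 is achieved by 12 values at 69 and 3 at 196, total 1416; lower one of the 196's by 116 (still > 69) to reach 1300.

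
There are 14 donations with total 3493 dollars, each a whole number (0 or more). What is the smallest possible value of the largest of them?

250

The 14 values sum to 3493, so their maximum is at least ⌈3493/14⌉ = 250.
Equality holds with 7 values of 250 and 7 values of 249.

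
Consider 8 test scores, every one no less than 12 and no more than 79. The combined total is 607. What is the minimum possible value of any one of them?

To make one score as small as possible, make the other 7 as large as possible.
The other 7 contribute at most 7 × 79 = 553, leaving at least 607 − 553 = 54.
Since 54 ≥ 12, this is achievable: one at 54 and 7 at 79.

54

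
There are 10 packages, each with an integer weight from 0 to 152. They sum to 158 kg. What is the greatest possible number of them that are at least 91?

Suppose k of them are at least 91. Those contribute at least 91 each and the other 10 − k at least 0 each.
So the total is at least 91k + 0(10 − k) = 0 + 91k. This must be ≤ 158, giving k ≤ 1.
k = 1 is achieved by 1 value at 91 and 9 at 0, total 91; add 67 to one value (staying below 91) to reach 158.

1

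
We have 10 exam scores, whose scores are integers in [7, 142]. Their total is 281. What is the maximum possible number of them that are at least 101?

With k values at 101 or above and the rest at least 7, the sum is at least 70 + 94k.
Since the sum is 281, we need 94k ≤ 211, i.e. k ≤ 2.
k = 2 is achieved by 2 values at 101 and 8 at 7, total 258; add 23 to one value (staying below 101) to reach 281.

2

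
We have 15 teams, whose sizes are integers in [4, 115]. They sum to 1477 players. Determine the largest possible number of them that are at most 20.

Suppose k of them are at most 20. Those contribute at most 20 each and the rest at most 115 each.
So the total is at most 20k + 115(15 − k) = 1725 − 95k. This must still be ≥ 1477, so k ≤ 2.
k = 2 is achieved by 2 values at 20 and 13 at 115, total 1535; lower one of the 115's by 58 (still > 20) to reach 1477.

2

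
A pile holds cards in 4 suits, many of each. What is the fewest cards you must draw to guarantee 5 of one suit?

In the worst case you draw 4 of each of the 4 suits: 4 × 4 = 16.
One more forces 5 of some suit, so 16 + 1 = 17.

17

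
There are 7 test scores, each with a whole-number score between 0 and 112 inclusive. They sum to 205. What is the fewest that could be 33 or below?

Each value above 33 is at least 34, contributing at least 34 − 0 = 34 above the floor 0.
The sum exceeds the floor total 0 by 205, so at most ⌊205/34⌋ = 6 exceed 33, and at least 1 are ≤ 33.
Exactly 1 works: 1 value at 0 and 6 at 34 total 204; raise one of the low values by 1 (still ≤ 33) to hit 205.

1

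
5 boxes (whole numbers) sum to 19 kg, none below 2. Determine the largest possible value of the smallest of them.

3

If every one of the 5 were at least 4, the total would be at least 5 × 4 = 20 > 19.
Equality holds with 1 value of 3 and 4 values of 4.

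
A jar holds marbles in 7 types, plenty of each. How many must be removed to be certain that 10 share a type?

In the worst case you draw 9 of each of the 7 types: 7 × 9 = 63.
One more forces 10 of some type, so 63 + 1 = 64.

64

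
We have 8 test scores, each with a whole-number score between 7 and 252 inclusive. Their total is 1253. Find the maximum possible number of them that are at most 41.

3

Each value at 41 or below falls at least 252 − 41 = 211 short of the ceiling 252.
The ceiling total is 8 × 252 = 2016, and we need 1253, so at most ⌊(2016 − 1253)/211⌋ = 3 can be that low.
k = 3 is achieved by 3 values at 41 and 5 at 252, total 1383; lower one of the 252's by 130 (still > 41) to reach 1253.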